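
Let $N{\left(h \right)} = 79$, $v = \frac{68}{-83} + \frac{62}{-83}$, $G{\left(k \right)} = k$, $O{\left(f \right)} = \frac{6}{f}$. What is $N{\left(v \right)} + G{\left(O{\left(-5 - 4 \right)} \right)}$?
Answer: $\frac{235}{3} \approx 78.333$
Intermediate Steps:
$v = - \frac{130}{83}$ ($v = 68 \left(- \frac{1}{83}\right) + 62 \left(- \frac{1}{83}\right) = - \frac{68}{83} - \frac{62}{83} = - \frac{130}{83} \approx -1.5663$)
$N{\left(v \right)} + G{\left(O{\left(-5 - 4 \right)} \right)} = 79 + \frac{6}{-5 - 4} = 79 + \frac{6}{-9} = 79 + 6 \left(- \frac{1}{9}\right) = 79 - \frac{2}{3} = \frac{235}{3}$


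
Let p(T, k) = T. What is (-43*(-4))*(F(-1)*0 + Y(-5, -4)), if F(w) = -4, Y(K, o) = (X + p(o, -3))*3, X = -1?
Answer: -2580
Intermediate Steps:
Y(K, o) = -3 + 3*o (Y(K, o) = (-1 + o)*3 = -3 + 3*o)
(-43*(-4))*(F(-1)*0 + Y(-5, -4)) = (-43*(-4))*(-4*0 + (-3 + 3*(-4))) = 172*(0 + (-3 - 12)) = 172*(0 - 15) = 172*(-15) = -2580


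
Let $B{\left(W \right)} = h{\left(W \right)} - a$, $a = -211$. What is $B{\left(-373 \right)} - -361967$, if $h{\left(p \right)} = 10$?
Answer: $362188$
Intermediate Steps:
$B{\left(W \right)} = 221$ ($B{\left(W \right)} = 10 - -211 = 10 + 211 = 221$)
$B{\left(-373 \right)} - -361967 = 221 - -361967 = 221 + 361967 = 362188$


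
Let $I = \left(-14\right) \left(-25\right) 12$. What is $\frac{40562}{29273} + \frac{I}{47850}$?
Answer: $\frac{13758922}{9338087} \approx 1.4734$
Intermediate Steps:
$I = 4200$ ($I = 350 \cdot 12 = 4200$)
$\frac{40562}{29273} + \frac{I}{47850} = \frac{40562}{29273} + \frac{4200}{47850} = 40562 \cdot \frac{1}{29273} + 4200 \cdot \frac{1}{47850} = \frac{40562}{29273} + \frac{28}{319} = \frac{13758922}{9338087}$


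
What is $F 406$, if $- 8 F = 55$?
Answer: $- \frac{11165}{4} \approx -2791.3$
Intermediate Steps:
$F = - \frac{55}{8}$ ($F = \left(- \frac{1}{8}\right) 55 = - \frac{55}{8} \approx -6.875$)
$F 406 = \left(- \frac{55}{8}\right) 406 = - \frac{11165}{4}$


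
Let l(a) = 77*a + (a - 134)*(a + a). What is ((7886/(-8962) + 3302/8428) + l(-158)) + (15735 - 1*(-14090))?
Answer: 2075810599883/18882934 ≈ 1.0993e+5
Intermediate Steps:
l(a) = 77*a + 2*a*(-134 + a) (l(a) = 77*a + (-134 + a)*(2*a) = 77*a + 2*a*(-134 + a))
((7886/(-8962) + 3302/8428) + l(-158)) + (15735 - 1*(-14090)) = ((7886/(-8962) + 3302/8428) - 158*(-191 + 2*(-158))) + (15735 - 1*(-14090)) = ((7886*(-1/8962) + 3302*(1/8428)) - 158*(-191 - 316)) + (15735 + 14090) = ((-3943/4481 + 1651/4214) - 158*(-507)) + 29825 = (-9217671/18882934 + 80106) + 29825 = 1512627093333/18882934 + 29825 = 2075810599883/18882934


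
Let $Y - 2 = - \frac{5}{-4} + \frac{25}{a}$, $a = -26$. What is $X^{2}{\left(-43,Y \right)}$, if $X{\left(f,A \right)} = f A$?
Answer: $\frac{26183689}{2704} \approx 9683.3$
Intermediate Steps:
$Y = \frac{119}{52}$ ($Y = 2 + \left(- \frac{5}{-4} + \frac{25}{-26}\right) = 2 + \left(\left(-5\right) \left(- \frac{1}{4}\right) + 25 \left(- \frac{1}{26}\right)\right) = 2 + \left(\frac{5}{4} - \frac{25}{26}\right) = 2 + \frac{15}{52} = \frac{119}{52} \approx 2.2885$)
$X{\left(f,A \right)} = A f$
$X^{2}{\left(-43,Y \right)} = \left(\frac{119}{52} \left(-43\right)\right)^{2} = \left(- \frac{5117}{52}\right)^{2} = \frac{26183689}{2704}$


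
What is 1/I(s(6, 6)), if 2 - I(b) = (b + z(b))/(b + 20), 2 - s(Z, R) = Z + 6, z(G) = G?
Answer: ¼ ≈ 0.25000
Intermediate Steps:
s(Z, R) = -4 - Z (s(Z, R) = 2 - (Z + 6) = 2 - (6 + Z) = 2 + (-6 - Z) = -4 - Z)
I(b) = 2 - 2*b/(20 + b) (I(b) = 2 - (b + b)/(b + 20) = 2 - 2*b/(20 + b))
1/I(s(6, 6)) = 1/(40/(20 + (-4 - 1*6))) = 1/(40/(20 + (-4 - 6))) = 1/(40/(20 - 10)) = 1/(40/10) = 1/(40*(⅒)) = 1/4 = ¼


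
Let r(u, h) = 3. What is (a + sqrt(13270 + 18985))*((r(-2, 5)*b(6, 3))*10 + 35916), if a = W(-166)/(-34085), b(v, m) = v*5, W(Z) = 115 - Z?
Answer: -10345296/34085 + 36816*sqrt(32255) ≈ 6.6117e+6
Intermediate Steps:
b(v, m) = 5*v
a = -281/34085 (a = (115 - 1*(-166))/(-34085) = (115 + 166)*(-1/34085) = 281*(-1/34085) = -281/34085 ≈ -0.0082441)
(a + sqrt(13270 + 18985))*((r(-2, 5)*b(6, 3))*10 + 35916) = (-281/34085 + sqrt(13270 + 18985))*((3*(5*6))*10 + 35916) = (-281/34085 + sqrt(32255))*((3*30)*10 + 35916) = (-281/34085 + sqrt(32255))*(90*10 + 35916) = (-281/34085 + sqrt(32255))*(900 + 35916) = (-281/34085 + sqrt(32255))*36816 = -10345296/34085 + 36816*sqrt(32255)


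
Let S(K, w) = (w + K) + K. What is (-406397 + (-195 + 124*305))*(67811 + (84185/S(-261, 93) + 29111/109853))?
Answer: -391696003180540204/15708979 ≈ -2.4935e+10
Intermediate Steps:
S(K, w) = w + 2*K (S(K, w) = (K + w) + K = w + 2*K)
(-406397 + (-195 + 124*305))*(67811 + (84185/S(-261, 93) + 29111/109853)) = (-406397 + (-195 + 124*305))*(67811 + (84185/(93 + 2*(-261)) + 29111/109853)) = (-406397 + (-195 + 37820))*(67811 + (84185/(93 - 522) + 29111*(1/109853))) = (-406397 + 37625)*(67811 + (84185/(-429) + 29111/109853)) = -368772*(67811 + (84185*(-1/429) + 29111/109853)) = -368772*(67811 + (-84185/429 + 29111/109853)) = -368772*(67811 - 9235486186/47126937) = -368772*3186489238721/47126937 = -391696003180540204/15708979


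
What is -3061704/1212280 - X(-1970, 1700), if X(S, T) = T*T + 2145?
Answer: -438261575288/151535 ≈ -2.8921e+6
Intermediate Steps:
X(S, T) = 2145 + T² (X(S, T) = T² + 2145 = 2145 + T²)
-3061704/1212280 - X(-1970, 1700) = -3061704/1212280 - (2145 + 1700²) = -3061704*1/1212280 - (2145 + 2890000) = -382713/151535 - 1*2892145 = -382713/151535 - 2892145 = -438261575288/151535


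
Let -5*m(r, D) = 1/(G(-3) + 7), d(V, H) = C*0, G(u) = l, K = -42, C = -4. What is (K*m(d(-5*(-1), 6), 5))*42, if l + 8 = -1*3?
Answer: -441/5 ≈ -88.200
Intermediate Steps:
l = -11 (l = -8 - 1*3 = -8 - 3 = -11)
G(u) = -11
d(V, H) = 0 (d(V, H) = -4*0 = 0)
m(r, D) = 1/20 (m(r, D) = -1/(5*(-11 + 7)) = -⅕/(-4) = -⅕*(-¼) = 1/20)
(K*m(d(-5*(-1), 6), 5))*42 = -42*1/20*42 = -21/10*42 = -441/5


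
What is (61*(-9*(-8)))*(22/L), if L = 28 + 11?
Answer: 32208/13 ≈ 2477.5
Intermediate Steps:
L = 39
(61*(-9*(-8)))*(22/L) = (61*(-9*(-8)))*(22/39) = (61*72)*(22*(1/39)) = 4392*(22/39) = 32208/13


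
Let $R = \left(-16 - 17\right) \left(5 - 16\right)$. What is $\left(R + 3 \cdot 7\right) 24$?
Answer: $9216$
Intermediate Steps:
$R = 363$ ($R = \left(-33\right) \left(-11\right) = 363$)
$\left(R + 3 \cdot 7\right) 24 = \left(363 + 3 \cdot 7\right) 24 = \left(363 + 21\right) 24 = 384 \cdot 24 = 9216$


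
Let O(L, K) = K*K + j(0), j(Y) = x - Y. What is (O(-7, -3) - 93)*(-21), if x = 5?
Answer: 1659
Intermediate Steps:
j(Y) = 5 - Y
O(L, K) = 5 + K² (O(L, K) = K*K + (5 - 1*0) = K² + (5 + 0) = K² + 5 = 5 + K²)
(O(-7, -3) - 93)*(-21) = ((5 + (-3)²) - 93)*(-21) = ((5 + 9) - 93)*(-21) = (14 - 93)*(-21) = -79*(-21) = 1659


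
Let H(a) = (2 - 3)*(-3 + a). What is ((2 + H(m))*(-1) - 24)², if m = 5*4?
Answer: 81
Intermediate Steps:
m = 20
H(a) = 3 - a (H(a) = -(-3 + a) = 3 - a)
((2 + H(m))*(-1) - 24)² = ((2 + (3 - 1*20))*(-1) - 24)² = ((2 + (3 - 20))*(-1) - 24)² = ((2 - 17)*(-1) - 24)² = (-15*(-1) - 24)² = (15 - 24)² = (-9)² = 81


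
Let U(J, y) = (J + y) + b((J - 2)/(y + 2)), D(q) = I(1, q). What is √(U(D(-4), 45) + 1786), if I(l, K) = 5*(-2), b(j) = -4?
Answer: √1817 ≈ 42.626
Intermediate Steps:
I(l, K) = -10
D(q) = -10
U(J, y) = -4 + J + y (U(J, y) = (J + y) - 4 = -4 + J + y)
√(U(D(-4), 45) + 1786) = √((-4 - 10 + 45) + 1786) = √(31 + 1786) = √1817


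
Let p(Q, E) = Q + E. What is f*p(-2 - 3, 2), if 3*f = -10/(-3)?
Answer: -10/3 ≈ -3.3333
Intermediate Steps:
f = 10/9 (f = (-10/(-3))/3 = (-10*(-⅓))/3 = (⅓)*(10/3) = 10/9 ≈ 1.1111)
p(Q, E) = E + Q
f*p(-2 - 3, 2) = 10*(2 + (-2 - 3))/9 = 10*(2 - 5)/9 = (10/9)*(-3) = -10/3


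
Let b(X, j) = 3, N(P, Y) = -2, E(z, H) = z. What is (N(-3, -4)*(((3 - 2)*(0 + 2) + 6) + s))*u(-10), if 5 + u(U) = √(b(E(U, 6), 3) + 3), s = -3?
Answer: 50 - 10*√6 ≈ 25.505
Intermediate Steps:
u(U) = -5 + √6 (u(U) = -5 + √(3 + 3) = -5 + √6)
(N(-3, -4)*(((3 - 2)*(0 + 2) + 6) + s))*u(-10) = (-2*(((3 - 2)*(0 + 2) + 6) - 3))*(-5 + √6) = (-2*((1*2 + 6) - 3))*(-5 + √6) = (-2*((2 + 6) - 3))*(-5 + √6) = (-2*(8 - 3))*(-5 + √6) = (-2*5)*(-5 + √6) = -10*(-5 + √6) = 50 - 10*√6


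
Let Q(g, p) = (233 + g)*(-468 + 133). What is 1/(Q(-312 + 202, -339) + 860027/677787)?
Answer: -677787/27927353308 ≈ -2.4270e-5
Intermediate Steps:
Q(g, p) = -78055 - 335*g (Q(g, p) = (233 + g)*(-335) = -78055 - 335*g)
1/(Q(-312 + 202, -339) + 860027/677787) = 1/((-78055 - 335*(-312 + 202)) + 860027/677787) = 1/((-78055 - 335*(-110)) + 860027*(1/677787)) = 1/((-78055 + 36850) + 860027/677787) = 1/(-41205 + 860027/677787) = 1/(-27927353308/677787) = -677787/27927353308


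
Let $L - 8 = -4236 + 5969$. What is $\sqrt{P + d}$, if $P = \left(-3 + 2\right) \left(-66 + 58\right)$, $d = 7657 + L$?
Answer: $\sqrt{9406} \approx 96.984$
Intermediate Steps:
$L = 1741$ ($L = 8 + \left(-4236 + 5969\right) = 8 + 1733 = 1741$)
$d = 9398$ ($d = 7657 + 1741 = 9398$)
$P = 8$ ($P = \left(-1\right) \left(-8\right) = 8$)
$\sqrt{P + d} = \sqrt{8 + 9398} = \sqrt{9406}$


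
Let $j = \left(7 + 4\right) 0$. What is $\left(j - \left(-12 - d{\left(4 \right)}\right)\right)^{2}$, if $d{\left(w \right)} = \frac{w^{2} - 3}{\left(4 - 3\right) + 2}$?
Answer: $\frac{2401}{9} \approx 266.78$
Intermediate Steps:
$d{\left(w \right)} = -1 + \frac{w^{2}}{3}$ ($d{\left(w \right)} = \frac{-3 + w^{2}}{1 + 2} = \frac{-3 + w^{2}}{3} = \left(-3 + w^{2}\right) \frac{1}{3} = -1 + \frac{w^{2}}{3}$)
$j = 0$ ($j = 11 \cdot 0 = 0$)
$\left(j - \left(-12 - d{\left(4 \right)}\right)\right)^{2} = \left(0 + \left(\left(19 - \left(1 - \frac{4^{2}}{3}\right)\right) - 7\right)\right)^{2} = \left(0 + \left(\left(19 + \left(-1 + \frac{1}{3} \cdot 16\right)\right) - 7\right)\right)^{2} = \left(0 + \left(\left(19 + \left(-1 + \frac{16}{3}\right)\right) - 7\right)\right)^{2} = \left(0 + \left(\left(19 + \frac{13}{3}\right) - 7\right)\right)^{2} = \left(0 + \left(\frac{70}{3} - 7\right)\right)^{2} = \left(0 + \frac{49}{3}\right)^{2} = \left(\frac{49}{3}\right)^{2} = \frac{2401}{9}$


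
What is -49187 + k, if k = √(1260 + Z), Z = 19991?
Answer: -49187 + √21251 ≈ -49041.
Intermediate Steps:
k = √21251 (k = √(1260 + 19991) = √21251 ≈ 145.78)
-49187 + k = -49187 + √21251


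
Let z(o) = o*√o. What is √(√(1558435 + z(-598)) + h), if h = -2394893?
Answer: √(-2394893 + √(1558435 - 598*I*√598)) ≈ 0.e-3 - 1547.1*I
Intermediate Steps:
z(o) = o^(3/2)
√(√(1558435 + z(-598)) + h) = √(√(1558435 + (-598)^(3/2)) - 2394893) = √(√(1558435 - 598*I*√598) - 2394893) = √(-2394893 + √(1558435 - 598*I*√598))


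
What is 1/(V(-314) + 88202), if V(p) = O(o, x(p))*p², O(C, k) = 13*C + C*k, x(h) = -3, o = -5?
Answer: -1/4841598 ≈ -2.0654e-7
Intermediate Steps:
V(p) = -50*p² (V(p) = (-5*(13 - 3))*p² = (-5*10)*p² = -50*p²)
1/(V(-314) + 88202) = 1/(-50*(-314)² + 88202) = 1/(-50*98596 + 88202) = 1/(-4929800 + 88202) = 1/(-4841598) = -1/4841598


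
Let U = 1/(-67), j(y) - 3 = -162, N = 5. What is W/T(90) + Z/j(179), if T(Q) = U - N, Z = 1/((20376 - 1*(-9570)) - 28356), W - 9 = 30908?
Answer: -87280082321/14157360 ≈ -6165.0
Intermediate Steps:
W = 30917 (W = 9 + 30908 = 30917)
j(y) = -159 (j(y) = 3 - 162 = -159)
U = -1/67 ≈ -0.014925
Z = 1/1590 (Z = 1/((20376 + 9570) - 28356) = 1/(29946 - 28356) = 1/1590 ≈ 0.00062893)
T(Q) = -336/67 (T(Q) = -1/67 - 1*5 = -1/67 - 5 = -336/67)
W/T(90) + Z/j(179) = 30917/(-336/67) + (1/1590)/(-159) = 30917*(-67/336) + (1/1590)*(-1/159) = -2071439/336 - 1/252810 = -87280082321/14157360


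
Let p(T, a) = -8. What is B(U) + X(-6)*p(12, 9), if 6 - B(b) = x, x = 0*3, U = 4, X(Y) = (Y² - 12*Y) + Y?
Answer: -810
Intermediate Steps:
X(Y) = Y² - 11*Y
x = 0
B(b) = 6 (B(b) = 6 - 1*0 = 6 + 0 = 6)
B(U) + X(-6)*p(12, 9) = 6 - 6*(-11 - 6)*(-8) = 6 - 6*(-17)*(-8) = 6 + 102*(-8) = 6 - 816 = -810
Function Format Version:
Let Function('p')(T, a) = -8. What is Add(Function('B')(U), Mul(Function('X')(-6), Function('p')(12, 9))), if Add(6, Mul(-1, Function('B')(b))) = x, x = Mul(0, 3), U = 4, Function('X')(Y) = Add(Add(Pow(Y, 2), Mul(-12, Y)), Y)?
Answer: -810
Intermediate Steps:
Function('X')(Y) = Add(Pow(Y, 2), Mul(-11, Y))
x = 0
Function('B')(b) = 6 (Function('B')(b) = Add(6, Mul(-1, 0)) = Add(6, 0) = 6)
Add(Function('B')(U), Mul(Function('X')(-6), Function('p')(12, 9))) = Add(6, Mul(Mul(-6, Add(-11, -6)), -8)) = Add(6, Mul(Mul(-6, -17), -8)) = Add(6, Mul(102, -8)) = Add(6, -816) = -810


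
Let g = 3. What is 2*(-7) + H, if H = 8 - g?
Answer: -9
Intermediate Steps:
H = 5 (H = 8 - 1*3 = 8 - 3 = 5)
2*(-7) + H = 2*(-7) + 5 = -14 + 5 = -9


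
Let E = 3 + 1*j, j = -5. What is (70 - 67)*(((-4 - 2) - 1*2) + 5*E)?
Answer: -54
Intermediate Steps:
E = -2 (E = 3 + 1*(-5) = 3 - 5 = -2)
(70 - 67)*(((-4 - 2) - 1*2) + 5*E) = (70 - 67)*(((-4 - 2) - 1*2) + 5*(-2)) = 3*((-6 - 2) - 10) = 3*(-8 - 10) = 3*(-18) = -54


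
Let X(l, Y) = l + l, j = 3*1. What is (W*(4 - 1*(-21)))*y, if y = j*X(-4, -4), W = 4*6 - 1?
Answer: -13800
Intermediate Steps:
j = 3
X(l, Y) = 2*l
W = 23 (W = 24 - 1 = 23)
y = -24 (y = 3*(2*(-4)) = 3*(-8) = -24)
(W*(4 - 1*(-21)))*y = (23*(4 - 1*(-21)))*(-24) = (23*(4 + 21))*(-24) = (23*25)*(-24) = 575*(-24) = -13800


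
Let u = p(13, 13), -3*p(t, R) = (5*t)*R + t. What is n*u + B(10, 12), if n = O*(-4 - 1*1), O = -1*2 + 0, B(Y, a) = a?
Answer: -2848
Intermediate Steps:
p(t, R) = -t/3 - 5*R*t/3 (p(t, R) = -((5*t)*R + t)/3 = -(5*R*t + t)/3 = -(t + 5*R*t)/3 = -t/3 - 5*R*t/3)
u = -286 (u = -⅓*13*(1 + 5*13) = -⅓*13*(1 + 65) = -⅓*13*66 = -286)
O = -2 (O = -2 + 0 = -2)
n = 10 (n = -2*(-4 - 1*1) = -2*(-4 - 1) = -2*(-5) = 10)
n*u + B(10, 12) = 10*(-286) + 12 = -2860 + 12 = -2848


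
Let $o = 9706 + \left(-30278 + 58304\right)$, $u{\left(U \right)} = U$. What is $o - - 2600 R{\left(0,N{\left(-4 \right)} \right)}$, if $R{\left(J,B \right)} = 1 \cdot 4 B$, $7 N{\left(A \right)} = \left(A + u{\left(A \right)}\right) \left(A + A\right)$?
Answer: $\frac{929724}{7} \approx 1.3282 \cdot 10^{5}$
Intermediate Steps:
$N{\left(A \right)} = \frac{4 A^{2}}{7}$ ($N{\left(A \right)} = \frac{\left(A + A\right) \left(A + A\right)}{7} = \frac{2 A 2 A}{7} = \frac{4 A^{2}}{7}$)
$R{\left(J,B \right)} = 4 B$
$o = 37732$ ($o = 9706 + 28026 = 37732$)
$o - - 2600 R{\left(0,N{\left(-4 \right)} \right)} = 37732 - - 2600 \cdot 4 \frac{4 \left(-4\right)^{2}}{7} = 37732 - - 2600 \cdot 4 \cdot \frac{4}{7} \cdot 16 = 37732 - - 2600 \cdot 4 \cdot \frac{64}{7} = 37732 - \left(-2600\right) \frac{256}{7} = 37732 - - \frac{665600}{7} = 37732 + \frac{665600}{7} = \frac{929724}{7}$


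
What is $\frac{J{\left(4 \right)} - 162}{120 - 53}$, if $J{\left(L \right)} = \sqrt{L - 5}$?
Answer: $- \frac{162}{67} + \frac{i}{67} \approx -2.4179 + 0.014925 i$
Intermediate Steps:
$J{\left(L \right)} = \sqrt{-5 + L}$
$\frac{J{\left(4 \right)} - 162}{120 - 53} = \frac{\sqrt{-5 + 4} - 162}{120 - 53} = \frac{\sqrt{-1} - 162}{67} = \left(i - 162\right) \frac{1}{67} = \left(-162 + i\right) \frac{1}{67} = - \frac{162}{67} + \frac{i}{67}$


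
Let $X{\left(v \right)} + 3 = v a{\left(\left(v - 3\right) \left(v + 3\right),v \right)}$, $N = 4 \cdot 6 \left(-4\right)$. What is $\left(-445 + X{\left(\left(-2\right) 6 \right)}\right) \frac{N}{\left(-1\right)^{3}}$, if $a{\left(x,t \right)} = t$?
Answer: $-29184$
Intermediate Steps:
$N = -96$ ($N = 24 \left(-4\right) = -96$)
$X{\left(v \right)} = -3 + v^{2}$ ($X{\left(v \right)} = -3 + v v = -3 + v^{2}$)
$\left(-445 + X{\left(\left(-2\right) 6 \right)}\right) \frac{N}{\left(-1\right)^{3}} = \left(-445 - \left(3 - \left(\left(-2\right) 6\right)^{2}\right)\right) \left(- \frac{96}{\left(-1\right)^{3}}\right) = \left(-445 - \left(3 - \left(-12\right)^{2}\right)\right) \left(- \frac{96}{-1}\right) = \left(-445 + \left(-3 + 144\right)\right) \left(\left(-96\right) \left(-1\right)\right) = \left(-445 + 141\right) 96 = \left(-304\right) 96 = -29184$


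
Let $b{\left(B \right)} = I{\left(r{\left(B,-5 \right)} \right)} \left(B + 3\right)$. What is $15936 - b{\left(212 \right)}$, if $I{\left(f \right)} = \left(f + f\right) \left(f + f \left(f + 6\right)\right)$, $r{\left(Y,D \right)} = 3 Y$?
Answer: $-111839083104$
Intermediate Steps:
$I{\left(f \right)} = 2 f \left(f + f \left(6 + f\right)\right)$
$b{\left(B \right)} = 18 B^{2} \left(3 + B\right) \left(7 + 3 B\right)$ ($b{\left(B \right)} = 2 \left(3 B\right)^{2} \left(7 + 3 B\right) \left(B + 3\right) = 2 \cdot 9 B^{2} \left(7 + 3 B\right) \left(3 + B\right) = 18 B^{2} \left(7 + 3 B\right) \left(3 + B\right) = 18 B^{2} \left(3 + B\right) \left(7 + 3 B\right)$)
$15936 - b{\left(212 \right)} = 15936 - 18 \cdot 212^{2} \left(3 + 212\right) \left(7 + 3 \cdot 212\right) = 15936 - 18 \cdot 44944 \cdot 215 \left(7 + 636\right) = 15936 - 18 \cdot 44944 \cdot 215 \cdot 643 = 15936 - 111839099040 = -111839083104$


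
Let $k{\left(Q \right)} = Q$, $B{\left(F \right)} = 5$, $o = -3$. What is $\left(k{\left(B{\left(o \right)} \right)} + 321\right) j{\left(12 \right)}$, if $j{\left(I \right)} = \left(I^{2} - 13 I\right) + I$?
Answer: $0$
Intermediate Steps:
$j{\left(I \right)} = I^{2} - 12 I$
$\left(k{\left(B{\left(o \right)} \right)} + 321\right) j{\left(12 \right)} = \left(5 + 321\right) 12 \left(-12 + 12\right) = 326 \cdot 12 \cdot 0 = 326 \cdot 0 = 0$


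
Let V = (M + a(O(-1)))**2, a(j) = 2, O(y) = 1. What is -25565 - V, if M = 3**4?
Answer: -32454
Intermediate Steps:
M = 81
V = 6889 (V = (81 + 2)**2 = 83**2 = 6889)
-25565 - V = -25565 - 1*6889 = -25565 - 6889 = -32454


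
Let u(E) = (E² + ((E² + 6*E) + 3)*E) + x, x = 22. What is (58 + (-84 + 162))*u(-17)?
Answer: -396984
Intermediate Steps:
u(E) = 22 + E² + E*(3 + E² + 6*E) (u(E) = (E² + ((E² + 6*E) + 3)*E) + 22 = (E² + (3 + E² + 6*E)*E) + 22 = (E² + E*(3 + E² + 6*E)) + 22 = 22 + E² + E*(3 + E² + 6*E))
(58 + (-84 + 162))*u(-17) = (58 + (-84 + 162))*(22 + (-17)³ + 3*(-17) + 7*(-17)²) = (58 + 78)*(22 - 4913 - 51 + 7*289) = 136*(22 - 4913 - 51 + 2023) = 136*(-2919) = -396984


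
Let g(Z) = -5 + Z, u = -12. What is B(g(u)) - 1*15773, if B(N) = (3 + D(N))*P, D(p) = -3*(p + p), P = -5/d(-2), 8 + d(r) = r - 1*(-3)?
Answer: -15698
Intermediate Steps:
d(r) = -5 + r (d(r) = -8 + (r - 1*(-3)) = -8 + (r + 3) = -8 + (3 + r) = -5 + r)
P = 5/7 (P = -5/(-5 - 2) = -5/(-7) = -5*(-⅐) = 5/7 ≈ 0.71429)
D(p) = -6*p
B(N) = 15/7 - 30*N/7 (B(N) = (3 - 6*N)*(5/7) = 15/7 - 30*N/7)
B(g(u)) - 1*15773 = (15/7 - 30*(-5 - 12)/7) - 1*15773 = (15/7 - 30/7*(-17)) - 15773 = (15/7 + 510/7) - 15773 = 75 - 15773 = -15698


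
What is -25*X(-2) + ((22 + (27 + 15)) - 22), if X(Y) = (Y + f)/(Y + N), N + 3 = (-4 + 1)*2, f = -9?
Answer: 17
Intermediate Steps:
N = -9 (N = -3 + (-4 + 1)*2 = -3 - 3*2 = -3 - 6 = -9)
X(Y) = 1 (X(Y) = (Y - 9)/(Y - 9) = (-9 + Y)/(-9 + Y) = 1)
-25*X(-2) + ((22 + (27 + 15)) - 22) = -25*1 + ((22 + (27 + 15)) - 22) = -25 + ((22 + 42) - 22) = -25 + (64 - 22) = -25 + 42 = 17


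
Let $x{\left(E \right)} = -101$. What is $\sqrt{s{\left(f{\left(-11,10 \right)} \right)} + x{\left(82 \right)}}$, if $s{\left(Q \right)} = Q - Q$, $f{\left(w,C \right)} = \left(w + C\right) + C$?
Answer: $i \sqrt{101} \approx 10.05 i$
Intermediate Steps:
$f{\left(w,C \right)} = w + 2 C$ ($f{\left(w,C \right)} = \left(C + w\right) + C = w + 2 C$)
$s{\left(Q \right)} = 0$
$\sqrt{s{\left(f{\left(-11,10 \right)} \right)} + x{\left(82 \right)}} = \sqrt{0 - 101} = \sqrt{-101} = i \sqrt{101}$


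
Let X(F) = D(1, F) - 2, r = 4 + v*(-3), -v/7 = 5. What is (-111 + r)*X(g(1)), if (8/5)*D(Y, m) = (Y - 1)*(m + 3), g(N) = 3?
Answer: 4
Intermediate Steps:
v = -35 (v = -7*5 = -35)
D(Y, m) = 5*(-1 + Y)*(3 + m)/8 (D(Y, m) = 5*((Y - 1)*(m + 3))/8 = 5*((-1 + Y)*(3 + m))/8 = 5*(-1 + Y)*(3 + m)/8)
r = 109 (r = 4 - 35*(-3) = 4 + 105 = 109)
X(F) = -2 (X(F) = (-15/8 - 5*F/8 + (15/8)*1 + (5/8)*1*F) - 2 = (-15/8 - 5*F/8 + 15/8 + 5*F/8) - 2 = 0 - 2 = -2)
(-111 + r)*X(g(1)) = (-111 + 109)*(-2) = -2*(-2) = 4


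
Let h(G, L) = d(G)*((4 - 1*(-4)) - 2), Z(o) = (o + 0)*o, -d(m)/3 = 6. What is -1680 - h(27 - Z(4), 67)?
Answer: -1572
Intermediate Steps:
d(m) = -18 (d(m) = -3*6 = -18)
Z(o) = o**2 (Z(o) = o*o = o**2)
h(G, L) = -108 (h(G, L) = -18*((4 - 1*(-4)) - 2) = -18*((4 + 4) - 2) = -18*(8 - 2) = -18*6 = -108)
-1680 - h(27 - Z(4), 67) = -1680 - 1*(-108) = -1680 + 108 = -1572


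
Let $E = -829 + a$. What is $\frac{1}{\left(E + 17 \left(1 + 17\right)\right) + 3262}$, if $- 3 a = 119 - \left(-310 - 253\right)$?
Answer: $\frac{3}{7535} \approx 0.00039814$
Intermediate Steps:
$a = - \frac{682}{3}$ ($a = - \frac{119 - \left(-310 - 253\right)}{3} = - \frac{119 - -563}{3} = - \frac{119 + 563}{3} = \left(- \frac{1}{3}\right) 682 = - \frac{682}{3} \approx -227.33$)
$E = - \frac{3169}{3}$ ($E = -829 - \frac{682}{3} = - \frac{3169}{3} \approx -1056.3$)
$\frac{1}{\left(E + 17 \left(1 + 17\right)\right) + 3262} = \frac{1}{\left(- \frac{3169}{3} + 17 \left(1 + 17\right)\right) + 3262} = \frac{1}{\left(- \frac{3169}{3} + 17 \cdot 18\right) + 3262} = \frac{1}{\left(- \frac{3169}{3} + 306\right) + 3262} = \frac{1}{- \frac{2251}{3} + 3262} = \frac{1}{\frac{7535}{3}} = \frac{3}{7535}$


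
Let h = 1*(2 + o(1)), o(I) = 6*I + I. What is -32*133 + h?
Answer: -4247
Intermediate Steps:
o(I) = 7*I
h = 9 (h = 1*(2 + 7*1) = 1*(2 + 7) = 1*9 = 9)
-32*133 + h = -32*133 + 9 = -4256 + 9 = -4247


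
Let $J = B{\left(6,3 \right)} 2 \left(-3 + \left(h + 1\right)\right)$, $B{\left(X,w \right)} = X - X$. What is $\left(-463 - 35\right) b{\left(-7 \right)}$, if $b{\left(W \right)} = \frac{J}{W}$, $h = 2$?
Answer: $0$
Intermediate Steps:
$B{\left(X,w \right)} = 0$
$J = 0$ ($J = 0 \cdot 2 \left(-3 + \left(2 + 1\right)\right) = 0 \cdot 2 \left(-3 + 3\right) = 0 \cdot 2 \cdot 0 = 0 \cdot 0 = 0$)
$b{\left(W \right)} = 0$ ($b{\left(W \right)} = \frac{0}{W} = 0$)
$\left(-463 - 35\right) b{\left(-7 \right)} = \left(-463 - 35\right) 0 = \left(-498\right) 0 = 0$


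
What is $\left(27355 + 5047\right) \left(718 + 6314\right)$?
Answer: $227850864$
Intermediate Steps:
$\left(27355 + 5047\right) \left(718 + 6314\right) = 32402 \cdot 7032 = 227850864$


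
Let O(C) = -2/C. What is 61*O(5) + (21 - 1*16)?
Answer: -97/5 ≈ -19.400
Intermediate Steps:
61*O(5) + (21 - 1*16) = 61*(-2/5) + (21 - 1*16) = 61*(-2*1/5) + (21 - 16) = 61*(-2/5) + 5 = -122/5 + 5 = -97/5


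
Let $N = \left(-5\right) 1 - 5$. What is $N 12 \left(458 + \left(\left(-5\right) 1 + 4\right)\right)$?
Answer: $-54840$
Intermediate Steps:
$N = -10$ ($N = -5 - 5 = -10$)
$N 12 \left(458 + \left(\left(-5\right) 1 + 4\right)\right) = \left(-10\right) 12 \left(458 + \left(\left(-5\right) 1 + 4\right)\right) = - 120 \left(458 + \left(-5 + 4\right)\right) = - 120 \left(458 - 1\right) = \left(-120\right) 457 = -54840$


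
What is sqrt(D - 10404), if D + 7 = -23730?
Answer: I*sqrt(34141) ≈ 184.77*I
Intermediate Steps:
D = -23737 (D = -7 - 23730 = -23737)
sqrt(D - 10404) = sqrt(-23737 - 10404) = sqrt(-34141) = I*sqrt(34141)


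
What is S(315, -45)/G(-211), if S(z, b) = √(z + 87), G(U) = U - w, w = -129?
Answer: -√402/82 ≈ -0.24451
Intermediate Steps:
G(U) = 129 + U (G(U) = U - 1*(-129) = U + 129 = 129 + U)
S(z, b) = √(87 + z)
S(315, -45)/G(-211) = √(87 + 315)/(129 - 211) = √402/(-82) = √402*(-1/82) = -√402/82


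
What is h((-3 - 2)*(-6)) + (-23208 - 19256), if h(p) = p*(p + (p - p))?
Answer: -41564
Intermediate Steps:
h(p) = p² (h(p) = p*(p + 0) = p*p = p²)
h((-3 - 2)*(-6)) + (-23208 - 19256) = ((-3 - 2)*(-6))² + (-23208 - 19256) = (-5*(-6))² - 42464 = 30² - 42464 = 900 - 42464 = -41564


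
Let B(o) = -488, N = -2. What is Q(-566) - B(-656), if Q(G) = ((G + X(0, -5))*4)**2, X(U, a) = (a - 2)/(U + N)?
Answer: 5062988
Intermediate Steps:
X(U, a) = (-2 + a)/(-2 + U) (X(U, a) = (a - 2)/(U - 2) = (-2 + a)/(-2 + U))
Q(G) = (14 + 4*G)**2 (Q(G) = ((G + (-2 - 5)/(-2 + 0))*4)**2 = ((G - 7/(-2))*4)**2 = ((G - 1/2*(-7))*4)**2 = ((G + 7/2)*4)**2 = ((7/2 + G)*4)**2 = (14 + 4*G)**2)
Q(-566) - B(-656) = 4*(7 + 2*(-566))**2 - 1*(-488) = 4*(7 - 1132)**2 + 488 = 4*(-1125)**2 + 488 = 4*1265625 + 488 = 5062500 + 488 = 5062988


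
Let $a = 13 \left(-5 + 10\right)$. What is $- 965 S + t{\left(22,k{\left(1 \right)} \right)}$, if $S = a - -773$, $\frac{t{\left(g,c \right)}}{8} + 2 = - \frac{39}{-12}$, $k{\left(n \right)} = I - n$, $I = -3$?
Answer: $-808660$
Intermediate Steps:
$k{\left(n \right)} = -3 - n$
$t{\left(g,c \right)} = 10$ ($t{\left(g,c \right)} = -16 + 8 \left(- \frac{39}{-12}\right) = -16 + 8 \left(\left(-39\right) \left(- \frac{1}{12}\right)\right) = -16 + 8 \cdot \frac{13}{4} = -16 + 26 = 10$)
$a = 65$ ($a = 13 \cdot 5 = 65$)
$S = 838$ ($S = 65 - -773 = 65 + 773 = 838$)
$- 965 S + t{\left(22,k{\left(1 \right)} \right)} = \left(-965\right) 838 + 10 = -808670 + 10 = -808660$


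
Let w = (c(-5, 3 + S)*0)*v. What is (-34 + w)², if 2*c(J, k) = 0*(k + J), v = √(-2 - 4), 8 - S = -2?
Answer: 1156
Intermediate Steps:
S = 10 (S = 8 - 1*(-2) = 8 + 2 = 10)
v = I*√6 (v = √(-6) = I*√6 ≈ 2.4495*I)
c(J, k) = 0 (c(J, k) = (0*(k + J))/2 = (0*(J + k))/2 = (½)*0 = 0)
w = 0 (w = (0*0)*(I*√6) = 0*(I*√6) = 0)
(-34 + w)² = (-34 + 0)² = (-34)² = 1156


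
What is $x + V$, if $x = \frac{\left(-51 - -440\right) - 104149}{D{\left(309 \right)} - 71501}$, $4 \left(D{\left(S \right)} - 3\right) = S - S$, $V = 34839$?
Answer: $\frac{1245511291}{35749} \approx 34840.0$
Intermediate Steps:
$D{\left(S \right)} = 3$ ($D{\left(S \right)} = 3 + \frac{S - S}{4} = 3 + \frac{1}{4} \cdot 0 = 3 + 0 = 3$)
$x = \frac{51880}{35749}$ ($x = \frac{\left(-51 - -440\right) - 104149}{3 - 71501} = \frac{\left(-51 + 440\right) - 104149}{-71498} = \left(389 - 104149\right) \left(- \frac{1}{71498}\right) = \left(-103760\right) \left(- \frac{1}{71498}\right) = \frac{51880}{35749} \approx 1.4512$)
$x + V = \frac{51880}{35749} + 34839 = \frac{1245511291}{35749}$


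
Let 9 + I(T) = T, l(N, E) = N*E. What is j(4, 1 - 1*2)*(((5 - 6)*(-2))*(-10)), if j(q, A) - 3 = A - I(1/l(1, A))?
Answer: -240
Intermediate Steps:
l(N, E) = E*N
I(T) = -9 + T
j(q, A) = 12 + A - 1/A (j(q, A) = 3 + (A - (-9 + 1/(A*1))) = 3 + (A - (-9 + 1/A)) = 3 + (A + (9 - 1/A)) = 3 + (9 + A - 1/A) = 12 + A - 1/A)
j(4, 1 - 1*2)*(((5 - 6)*(-2))*(-10)) = (12 + (1 - 1*2) - 1/(1 - 1*2))*(((5 - 6)*(-2))*(-10)) = (12 + (1 - 2) - 1/(1 - 2))*(-1*(-2)*(-10)) = (12 - 1 - 1/(-1))*(2*(-10)) = (12 - 1 - 1*(-1))*(-20) = (12 - 1 + 1)*(-20) = 12*(-20) = -240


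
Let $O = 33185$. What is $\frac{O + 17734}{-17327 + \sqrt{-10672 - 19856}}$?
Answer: $- \frac{882273513}{300255457} - \frac{1222056 i \sqrt{53}}{300255457} \approx -2.9384 - 0.02963 i$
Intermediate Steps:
$\frac{O + 17734}{-17327 + \sqrt{-10672 - 19856}} = \frac{33185 + 17734}{-17327 + \sqrt{-10672 - 19856}} = \frac{50919}{-17327 + \sqrt{-30528}} = \frac{50919}{-17327 + 24 i \sqrt{53}}$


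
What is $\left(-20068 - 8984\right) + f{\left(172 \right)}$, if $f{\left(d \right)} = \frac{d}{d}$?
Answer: $-29051$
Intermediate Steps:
$f{\left(d \right)} = 1$
$\left(-20068 - 8984\right) + f{\left(172 \right)} = \left(-20068 - 8984\right) + 1 = -29052 + 1 = -29051$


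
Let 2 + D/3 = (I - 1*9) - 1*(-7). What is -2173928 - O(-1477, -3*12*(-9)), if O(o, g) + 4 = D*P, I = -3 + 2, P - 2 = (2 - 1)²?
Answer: -2173879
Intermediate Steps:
P = 3 (P = 2 + (2 - 1)² = 2 + 1² = 2 + 1 = 3)
I = -1
D = -15 (D = -6 + 3*((-1 - 1*9) - 1*(-7)) = -6 + 3*((-1 - 9) + 7) = -6 + 3*(-10 + 7) = -6 + 3*(-3) = -6 - 9 = -15)
O(o, g) = -49 (O(o, g) = -4 - 15*3 = -4 - 45 = -49)
-2173928 - O(-1477, -3*12*(-9)) = -2173928 - 1*(-49) = -2173928 + 49 = -2173879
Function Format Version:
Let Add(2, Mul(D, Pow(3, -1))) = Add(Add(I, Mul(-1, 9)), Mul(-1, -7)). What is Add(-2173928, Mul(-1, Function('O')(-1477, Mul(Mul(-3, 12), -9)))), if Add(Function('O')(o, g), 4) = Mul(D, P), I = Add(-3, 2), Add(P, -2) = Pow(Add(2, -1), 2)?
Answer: -2173879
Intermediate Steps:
P = 3 (P = Add(2, Pow(Add(2, -1), 2)) = Add(2, Pow(1, 2)) = Add(2, 1) = 3)
I = -1
D = -15 (D = Add(-6, Mul(3, Add(Add(-1, Mul(-1, 9)), Mul(-1, -7)))) = Add(-6, Mul(3, Add(Add(-1, -9), 7))) = Add(-6, Mul(3, Add(-10, 7))) = Add(-6, Mul(3, -3)) = Add(-6, -9) = -15)
Function('O')(o, g) = -49 (Function('O')(o, g) = Add(-4, Mul(-15, 3)) = Add(-4, -45) = -49)
Add(-2173928, Mul(-1, Function('O')(-1477, Mul(Mul(-3, 12), -9)))) = Add(-2173928, Mul(-1, -49)) = Add(-2173928, 49) = -2173879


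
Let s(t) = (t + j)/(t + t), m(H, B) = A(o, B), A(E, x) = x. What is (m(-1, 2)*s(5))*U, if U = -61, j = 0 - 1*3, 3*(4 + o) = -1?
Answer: -122/5 ≈ -24.400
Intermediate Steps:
o = -13/3 (o = -4 + (1/3)*(-1) = -4 - 1/3 = -13/3 ≈ -4.3333)
m(H, B) = B
j = -3 (j = 0 - 3 = -3)
s(t) = (-3 + t)/(2*t) (s(t) = (t - 3)/(t + t) = (-3 + t)/((2*t)) = (-3 + t)*(1/(2*t)) = (-3 + t)/(2*t))
(m(-1, 2)*s(5))*U = (2*((1/2)*(-3 + 5)/5))*(-61) = (2*((1/2)*(1/5)*2))*(-61) = (2*(1/5))*(-61) = (2/5)*(-61) = -122/5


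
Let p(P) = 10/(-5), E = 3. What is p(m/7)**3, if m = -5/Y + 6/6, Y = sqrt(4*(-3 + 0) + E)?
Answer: -8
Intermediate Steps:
Y = 3*I (Y = sqrt(4*(-3 + 0) + 3) = sqrt(4*(-3) + 3) = sqrt(-12 + 3) = sqrt(-9) = 3*I ≈ 3.0*I)
m = 1 + 5*I/3 (m = -5*(-I/3) + 6/6 = -(-5)*I/3 + 6*(1/6) = 5*I/3 + 1 = 1 + 5*I/3 ≈ 1.0 + 1.6667*I)
p(P) = -2 (p(P) = 10*(-1/5) = -2)
p(m/7)**3 = (-2)**3 = -8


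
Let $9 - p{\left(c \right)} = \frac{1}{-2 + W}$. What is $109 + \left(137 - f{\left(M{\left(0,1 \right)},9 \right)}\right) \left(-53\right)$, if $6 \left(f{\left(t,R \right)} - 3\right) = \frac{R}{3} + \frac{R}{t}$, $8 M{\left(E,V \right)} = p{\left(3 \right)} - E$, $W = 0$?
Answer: $- \frac{262183}{38} \approx -6899.6$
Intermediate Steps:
$p{\left(c \right)} = \frac{19}{2}$ ($p{\left(c \right)} = 9 - \frac{1}{-2 + 0} = 9 - \frac{1}{-2} = 9 - - \frac{1}{2} = 9 + \frac{1}{2} = \frac{19}{2}$)
$M{\left(E,V \right)} = \frac{19}{16} - \frac{E}{8}$ ($M{\left(E,V \right)} = \frac{\frac{19}{2} - E}{8} = \frac{19}{16} - \frac{E}{8}$)
$f{\left(t,R \right)} = 3 + \frac{R}{18} + \frac{R}{6 t}$ ($f{\left(t,R \right)} = 3 + \frac{\frac{R}{3} + \frac{R}{t}}{6} = 3 + \left(\frac{R}{18} + \frac{R}{6 t}\right) = 3 + \frac{R}{18} + \frac{R}{6 t}$)
$109 + \left(137 - f{\left(M{\left(0,1 \right)},9 \right)}\right) \left(-53\right) = 109 + \left(137 - \left(3 + \frac{1}{18} \cdot 9 + \frac{1}{6} \cdot 9 \frac{1}{\frac{19}{16} - 0}\right)\right) \left(-53\right) = 109 + \left(137 - \left(3 + \frac{1}{2} + \frac{1}{6} \cdot 9 \frac{1}{\frac{19}{16} + 0}\right)\right) \left(-53\right) = 109 + \left(137 - \left(3 + \frac{1}{2} + \frac{1}{6} \cdot 9 \frac{1}{\frac{19}{16}}\right)\right) \left(-53\right) = 109 + \left(137 - \left(3 + \frac{1}{2} + \frac{1}{6} \cdot 9 \cdot \frac{16}{19}\right)\right) \left(-53\right) = 109 + \left(137 - \left(3 + \frac{1}{2} + \frac{24}{19}\right)\right) \left(-53\right) = 109 + \left(137 - \frac{181}{38}\right) \left(-53\right) = 109 + \frac{5025}{38} \left(-53\right) = 109 - \frac{266325}{38} = - \frac{262183}{38}$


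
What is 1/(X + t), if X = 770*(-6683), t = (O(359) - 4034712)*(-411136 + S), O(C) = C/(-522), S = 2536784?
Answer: -261/2238436250407462 ≈ -1.1660e-13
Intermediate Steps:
O(C) = -C/522 (O(C) = C*(-1/522) = -C/522)
t = -2238434907324952/261 (t = (-1/522*359 - 4034712)*(-411136 + 2536784) = (-359/522 - 4034712)*2125648 = -2106120023/522*2125648 = -2238434907324952/261 ≈ -8.5764e+12)
X = -5145910
1/(X + t) = 1/(-5145910 - 2238434907324952/261) = 1/(-2238436250407462/261) = -261/2238436250407462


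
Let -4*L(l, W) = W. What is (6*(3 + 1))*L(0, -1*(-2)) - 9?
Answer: -21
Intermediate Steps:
L(l, W) = -W/4
(6*(3 + 1))*L(0, -1*(-2)) - 9 = (6*(3 + 1))*(-(-1)*(-2)/4) - 9 = (6*4)*(-¼*2) - 9 = 24*(-½) - 9 = -12 - 9 = -21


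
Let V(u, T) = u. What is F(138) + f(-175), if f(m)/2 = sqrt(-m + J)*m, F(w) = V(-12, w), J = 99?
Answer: -12 - 350*sqrt(274) ≈ -5805.5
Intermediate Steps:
F(w) = -12
f(m) = 2*m*sqrt(99 - m) (f(m) = 2*(sqrt(-m + 99)*m) = 2*(sqrt(99 - m)*m) = 2*(m*sqrt(99 - m)) = 2*m*sqrt(99 - m))
F(138) + f(-175) = -12 + 2*(-175)*sqrt(99 - 1*(-175)) = -12 + 2*(-175)*sqrt(99 + 175) = -12 + 2*(-175)*sqrt(274) = -12 - 350*sqrt(274)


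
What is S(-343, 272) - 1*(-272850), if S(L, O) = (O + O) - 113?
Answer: 273281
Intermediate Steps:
S(L, O) = -113 + 2*O (S(L, O) = 2*O - 113 = -113 + 2*O)
S(-343, 272) - 1*(-272850) = (-113 + 2*272) - 1*(-272850) = (-113 + 544) + 272850 = 431 + 272850 = 273281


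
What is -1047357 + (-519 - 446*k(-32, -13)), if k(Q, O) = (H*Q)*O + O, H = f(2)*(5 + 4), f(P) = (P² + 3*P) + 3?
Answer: -22749790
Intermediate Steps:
f(P) = 3 + P² + 3*P
H = 117 (H = (3 + 2² + 3*2)*(5 + 4) = (3 + 4 + 6)*9 = 13*9 = 117)
k(Q, O) = O + 117*O*Q (k(Q, O) = (117*Q)*O + O = 117*O*Q + O = O + 117*O*Q)
-1047357 + (-519 - 446*k(-32, -13)) = -1047357 + (-519 - (-5798)*(1 + 117*(-32))) = -1047357 + (-519 - (-5798)*(1 - 3744)) = -1047357 + (-519 - (-5798)*(-3743)) = -1047357 + (-519 - 446*48659) = -1047357 + (-519 - 21701914) = -1047357 - 21702433 = -22749790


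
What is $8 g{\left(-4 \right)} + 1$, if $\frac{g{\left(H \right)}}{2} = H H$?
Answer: $257$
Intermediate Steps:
$g{\left(H \right)} = 2 H^{2}$ ($g{\left(H \right)} = 2 H H = 2 H^{2}$)
$8 g{\left(-4 \right)} + 1 = 8 \cdot 2 \left(-4\right)^{2} + 1 = 8 \cdot 2 \cdot 16 + 1 = 8 \cdot 32 + 1 = 256 + 1 = 257$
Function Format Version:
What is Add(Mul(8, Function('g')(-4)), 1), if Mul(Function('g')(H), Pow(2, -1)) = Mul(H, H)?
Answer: 257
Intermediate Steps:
Function('g')(H) = Mul(2, Pow(H, 2)) (Function('g')(H) = Mul(2, Mul(H, H)) = Mul(2, Pow(H, 2)))
Add(Mul(8, Function('g')(-4)), 1) = Add(Mul(8, Mul(2, Pow(-4, 2))), 1) = Add(Mul(8, Mul(2, 16)), 1) = Add(Mul(8, 32), 1) = Add(256, 1) = 257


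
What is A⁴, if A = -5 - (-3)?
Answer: 16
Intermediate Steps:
A = -2 (A = -5 - 1*(-3) = -5 + 3 = -2)
A⁴ = (-2)⁴ = 16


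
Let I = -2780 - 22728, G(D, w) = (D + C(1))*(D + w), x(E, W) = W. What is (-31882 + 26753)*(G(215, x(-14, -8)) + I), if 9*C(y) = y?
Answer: -97553580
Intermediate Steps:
C(y) = y/9
G(D, w) = (1/9 + D)*(D + w) (G(D, w) = (D + (1/9)*1)*(D + w) = (D + 1/9)*(D + w) = (1/9 + D)*(D + w))
I = -25508
(-31882 + 26753)*(G(215, x(-14, -8)) + I) = (-31882 + 26753)*((215**2 + (1/9)*215 + (1/9)*(-8) + 215*(-8)) - 25508) = -5129*((46225 + 215/9 - 8/9 - 1720) - 25508) = -5129*(44528 - 25508) = -5129*19020 = -97553580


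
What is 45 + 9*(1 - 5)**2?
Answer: 189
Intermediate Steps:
45 + 9*(1 - 5)**2 = 45 + 9*(-4)**2 = 45 + 9*16 = 45 + 144 = 189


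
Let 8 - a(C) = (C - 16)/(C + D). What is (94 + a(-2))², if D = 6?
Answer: 45369/4 ≈ 11342.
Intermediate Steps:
a(C) = 8 - (-16 + C)/(6 + C) (a(C) = 8 - (C - 16)/(C + 6) = 8 - (-16 + C)/(6 + C))
(94 + a(-2))² = (94 + (64 + 7*(-2))/(6 - 2))² = (94 + (64 - 14)/4)² = (94 + (¼)*50)² = (94 + 25/2)² = (213/2)² = 45369/4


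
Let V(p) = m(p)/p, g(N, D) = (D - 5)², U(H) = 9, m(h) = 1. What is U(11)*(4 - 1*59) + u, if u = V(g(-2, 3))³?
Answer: -31679/64 ≈ -494.98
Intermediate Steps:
g(N, D) = (-5 + D)²
V(p) = 1/p
u = 1/64 (u = (1/((-5 + 3)²))³ = (1/((-2)²))³ = (1/4)³ = (¼)³ = 1/64 ≈ 0.015625)
U(11)*(4 - 1*59) + u = 9*(4 - 1*59) + 1/64 = 9*(4 - 59) + 1/64 = 9*(-55) + 1/64 = -495 + 1/64 = -31679/64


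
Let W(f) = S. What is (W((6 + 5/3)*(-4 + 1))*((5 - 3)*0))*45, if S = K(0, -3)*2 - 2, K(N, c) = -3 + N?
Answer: 0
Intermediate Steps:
S = -8 (S = (-3 + 0)*2 - 2 = -3*2 - 2 = -6 - 2 = -8)
W(f) = -8
(W((6 + 5/3)*(-4 + 1))*((5 - 3)*0))*45 = -8*(5 - 3)*0*45 = -16*0*45 = -8*0*45 = 0*45 = 0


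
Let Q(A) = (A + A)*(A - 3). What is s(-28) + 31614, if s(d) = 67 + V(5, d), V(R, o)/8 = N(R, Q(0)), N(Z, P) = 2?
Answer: 31697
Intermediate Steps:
Q(A) = 2*A*(-3 + A) (Q(A) = (2*A)*(-3 + A) = 2*A*(-3 + A))
V(R, o) = 16 (V(R, o) = 8*2 = 16)
s(d) = 83 (s(d) = 67 + 16 = 83)
s(-28) + 31614 = 83 + 31614 = 31697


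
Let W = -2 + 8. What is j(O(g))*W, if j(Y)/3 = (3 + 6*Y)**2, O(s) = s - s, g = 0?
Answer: 162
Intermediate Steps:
O(s) = 0
W = 6
j(Y) = 3*(3 + 6*Y)**2
j(O(g))*W = (27*(1 + 2*0)**2)*6 = (27*(1 + 0)**2)*6 = (27*1**2)*6 = (27*1)*6 = 27*6 = 162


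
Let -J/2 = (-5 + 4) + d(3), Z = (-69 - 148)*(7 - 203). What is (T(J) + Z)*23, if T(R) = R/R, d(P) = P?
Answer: 978259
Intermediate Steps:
Z = 42532 (Z = -217*(-196) = 42532)
J = -4 (J = -2*((-5 + 4) + 3) = -2*(-1 + 3) = -2*2 = -4)
T(R) = 1
(T(J) + Z)*23 = (1 + 42532)*23 = 42533*23 = 978259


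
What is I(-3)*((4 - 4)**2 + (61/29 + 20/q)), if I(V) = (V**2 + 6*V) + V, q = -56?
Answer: -4254/203 ≈ -20.956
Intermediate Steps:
I(V) = V**2 + 7*V
I(-3)*((4 - 4)**2 + (61/29 + 20/q)) = (-3*(7 - 3))*((4 - 4)**2 + (61/29 + 20/(-56))) = (-3*4)*(0**2 + (61*(1/29) + 20*(-1/56))) = -12*(0 + (61/29 - 5/14)) = -12*(0 + 709/406) = -12*709/406 = -4254/203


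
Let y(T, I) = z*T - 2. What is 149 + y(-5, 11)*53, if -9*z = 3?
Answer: 394/3 ≈ 131.33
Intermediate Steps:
z = -⅓ (z = -⅑*3 = -⅓ ≈ -0.33333)
y(T, I) = -2 - T/3 (y(T, I) = -T/3 - 2 = -2 - T/3)
149 + y(-5, 11)*53 = 149 + (-2 - ⅓*(-5))*53 = 149 + (-2 + 5/3)*53 = 149 - ⅓*53 = 149 - 53/3 = 394/3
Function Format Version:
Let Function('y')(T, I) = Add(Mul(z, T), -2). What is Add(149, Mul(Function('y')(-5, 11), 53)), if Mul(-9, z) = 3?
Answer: Rational(394, 3) ≈ 131.33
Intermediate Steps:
z = Rational(-1, 3) (z = Mul(Rational(-1, 9), 3) = Rational(-1, 3) ≈ -0.33333)
Function('y')(T, I) = Add(-2, Mul(Rational(-1, 3), T)) (Function('y')(T, I) = Add(Mul(Rational(-1, 3), T), -2) = Add(-2, Mul(Rational(-1, 3), T)))
Add(149, Mul(Function('y')(-5, 11), 53)) = Add(149, Mul(Add(-2, Mul(Rational(-1, 3), -5)), 53)) = Add(149, Mul(Add(-2, Rational(5, 3)), 53)) = Add(149, Mul(Rational(-1, 3), 53)) = Add(149, Rational(-53, 3)) = Rational(394, 3)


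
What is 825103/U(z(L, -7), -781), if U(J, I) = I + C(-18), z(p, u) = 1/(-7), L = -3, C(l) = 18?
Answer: -825103/763 ≈ -1081.4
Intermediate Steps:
z(p, u) = -⅐
U(J, I) = 18 + I (U(J, I) = I + 18 = 18 + I)
825103/U(z(L, -7), -781) = 825103/(18 - 781) = 825103/(-763) = 825103*(-1/763) = -825103/763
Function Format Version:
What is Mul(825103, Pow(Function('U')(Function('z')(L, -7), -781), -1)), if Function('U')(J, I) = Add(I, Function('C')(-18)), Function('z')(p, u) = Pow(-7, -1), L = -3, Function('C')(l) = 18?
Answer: Rational(-825103, 763) ≈ -1081.4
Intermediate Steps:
Function('z')(p, u) = Rational(-1, 7)
Function('U')(J, I) = Add(18, I) (Function('U')(J, I) = Add(I, 18) = Add(18, I))
Mul(825103, Pow(Function('U')(Function('z')(L, -7), -781), -1)) = Mul(825103, Pow(Add(18, -781), -1)) = Mul(825103, Pow(-763, -1)) = Mul(825103, Rational(-1, 763)) = Rational(-825103, 763)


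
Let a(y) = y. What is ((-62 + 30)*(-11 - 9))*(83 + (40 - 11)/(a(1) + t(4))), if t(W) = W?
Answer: 56832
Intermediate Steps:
((-62 + 30)*(-11 - 9))*(83 + (40 - 11)/(a(1) + t(4))) = ((-62 + 30)*(-11 - 9))*(83 + (40 - 11)/(1 + 4)) = (-32*(-20))*(83 + 29/5) = 640*(83 + 29*(⅕)) = 640*(83 + 29/5) = 640*(444/5) = 56832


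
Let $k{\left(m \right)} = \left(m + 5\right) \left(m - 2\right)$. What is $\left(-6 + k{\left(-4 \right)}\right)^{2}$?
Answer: $144$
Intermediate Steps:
$k{\left(m \right)} = \left(-2 + m\right) \left(5 + m\right)$ ($k{\left(m \right)} = \left(5 + m\right) \left(-2 + m\right) = \left(-2 + m\right) \left(5 + m\right)$)
$\left(-6 + k{\left(-4 \right)}\right)^{2} = \left(-6 + \left(-10 + \left(-4\right)^{2} + 3 \left(-4\right)\right)\right)^{2} = \left(-6 - 6\right)^{2} = \left(-12\right)^{2} = 144$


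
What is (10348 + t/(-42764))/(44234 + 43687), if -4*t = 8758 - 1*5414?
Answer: 110630677/939963411 ≈ 0.11770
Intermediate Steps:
t = -836 (t = -(8758 - 1*5414)/4 = -(8758 - 5414)/4 = -¼*3344 = -836)
(10348 + t/(-42764))/(44234 + 43687) = (10348 - 836/(-42764))/(44234 + 43687) = (10348 - 836*(-1/42764))/87921 = (10348 + 209/10691)*(1/87921) = (110630677/10691)*(1/87921) = 110630677/939963411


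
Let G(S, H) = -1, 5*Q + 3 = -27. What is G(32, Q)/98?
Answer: -1/98 ≈ -0.010204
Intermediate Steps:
Q = -6 (Q = -⅗ + (⅕)*(-27) = -⅗ - 27/5 = -6)
G(32, Q)/98 = -1/98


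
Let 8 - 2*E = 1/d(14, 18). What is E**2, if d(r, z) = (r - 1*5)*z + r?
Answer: 1979649/123904 ≈ 15.977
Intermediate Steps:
d(r, z) = r + z*(-5 + r) (d(r, z) = (r - 5)*z + r = (-5 + r)*z + r = z*(-5 + r) + r = r + z*(-5 + r))
E = 1407/352 (E = 4 - 1/(2*(14 - 5*18 + 14*18)) = 4 - 1/(2*(14 - 90 + 252)) = 4 - 1/2/176 = 4 - 1/2*1/176 = 4 - 1/352 = 1407/352 ≈ 3.9972)
E**2 = (1407/352)**2 = 1979649/123904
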